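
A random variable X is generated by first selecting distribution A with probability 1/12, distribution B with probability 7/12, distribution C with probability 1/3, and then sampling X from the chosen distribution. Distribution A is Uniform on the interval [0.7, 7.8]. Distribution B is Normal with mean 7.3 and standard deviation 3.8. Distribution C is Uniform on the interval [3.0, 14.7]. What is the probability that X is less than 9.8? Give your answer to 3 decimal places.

0.711

Conditional on each component, P(X < 9.8): A: 1; B: 0.744697; C: 0.581197.
By total probability, P(X < 9.8) = 0.0833333·1 + 0.583333·0.744697 + 0.333333·0.581197 = 0.711472.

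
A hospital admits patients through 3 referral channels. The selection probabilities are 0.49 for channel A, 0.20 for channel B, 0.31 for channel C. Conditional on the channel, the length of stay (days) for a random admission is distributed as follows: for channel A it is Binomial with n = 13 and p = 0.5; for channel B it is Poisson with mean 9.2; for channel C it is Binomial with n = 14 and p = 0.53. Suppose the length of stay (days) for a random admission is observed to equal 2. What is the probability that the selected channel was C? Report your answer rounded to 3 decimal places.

Likelihoods P(X=2 | ·): A: 0.00952148; B: 0.00427599; C: 0.00297008.
Posterior ∝ prior × likelihood. Numerator for C: 0.31·0.00297008 = 0.000920723.
Normalizing constant: 0.49·0.00952148 + 0.2·0.00427599 + 0.31·0.00297008 = 0.00644145.
P(C | observation) = 0.000920723 / 0.00644145 = 0.142937.

0.143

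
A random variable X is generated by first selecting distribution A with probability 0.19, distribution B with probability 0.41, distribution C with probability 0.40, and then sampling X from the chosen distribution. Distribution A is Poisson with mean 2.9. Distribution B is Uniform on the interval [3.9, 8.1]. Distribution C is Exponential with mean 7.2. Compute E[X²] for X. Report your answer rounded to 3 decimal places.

58.984

For each component E[X²] = Var + (mean)², giving A: 11.31; B: 37.47; C: 103.68.
Overall E[X²] = 0.19·11.31 + 0.41·37.47 + 0.4·103.68 = 58.9836.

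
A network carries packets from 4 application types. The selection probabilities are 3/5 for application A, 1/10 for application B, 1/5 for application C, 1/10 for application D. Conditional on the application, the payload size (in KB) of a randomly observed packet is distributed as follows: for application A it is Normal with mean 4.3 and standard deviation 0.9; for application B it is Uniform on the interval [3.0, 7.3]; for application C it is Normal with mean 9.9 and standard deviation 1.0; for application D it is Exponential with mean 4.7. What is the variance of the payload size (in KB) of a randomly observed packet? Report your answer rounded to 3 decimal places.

7.859

Per component, A: μ=4.3, E[X²]=19.3; B: μ=5.15, E[X²]=28.0633; C: μ=9.9, E[X²]=99.01; D: μ=4.7, E[X²]=44.18.
E[X] = 0.6·4.3 + 0.1·5.15 + 0.2·9.9 + 0.1·4.7 = 5.545.
E[X²] = 0.6·19.3 + 0.1·28.0633 + 0.2·99.01 + 0.1·44.18 = 38.6063.
Var(X) = E[X²] − (E[X])² = 38.6063 − 30.747 = 7.85931.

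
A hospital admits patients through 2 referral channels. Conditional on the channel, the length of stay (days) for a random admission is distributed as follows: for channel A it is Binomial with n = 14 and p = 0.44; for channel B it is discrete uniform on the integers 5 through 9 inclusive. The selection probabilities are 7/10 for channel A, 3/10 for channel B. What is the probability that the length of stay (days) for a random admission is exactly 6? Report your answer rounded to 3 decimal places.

0.208

Conditional on each channel, P(X = 6): A: 0.210754; B: 0.2.
By total probability, P(X = 6) = 0.7·0.210754 + 0.3·0.2 = 0.207528.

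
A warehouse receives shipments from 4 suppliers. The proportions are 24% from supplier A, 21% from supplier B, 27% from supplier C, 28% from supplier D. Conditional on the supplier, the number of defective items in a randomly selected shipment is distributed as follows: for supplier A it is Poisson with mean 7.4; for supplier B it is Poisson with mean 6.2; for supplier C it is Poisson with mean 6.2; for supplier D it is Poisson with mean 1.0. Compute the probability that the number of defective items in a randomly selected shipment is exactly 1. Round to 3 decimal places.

0.110

Conditional on each supplier, P(X = 1): A: 0.00452327; B: 0.0125825; C: 0.0125825; D: 0.367879.
By total probability, P(X = 1) = 0.24·0.00452327 + 0.21·0.0125825 + 0.27·0.0125825 + 0.28·0.367879 = 0.110131.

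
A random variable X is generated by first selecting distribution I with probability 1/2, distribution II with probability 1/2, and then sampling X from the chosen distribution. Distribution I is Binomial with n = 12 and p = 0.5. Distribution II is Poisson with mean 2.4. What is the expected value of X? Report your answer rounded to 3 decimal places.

Component means — I: 6; II: 2.4.
E[X] = 0.5·6 + 0.5·2.4 = 4.2.

4.200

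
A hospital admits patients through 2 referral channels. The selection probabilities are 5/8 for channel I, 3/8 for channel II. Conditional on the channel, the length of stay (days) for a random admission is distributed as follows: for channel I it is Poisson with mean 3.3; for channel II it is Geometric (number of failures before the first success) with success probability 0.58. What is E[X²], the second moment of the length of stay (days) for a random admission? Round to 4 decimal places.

9.5336

For each component E[X²] = Var + (mean)², giving I: 14.19; II: 1.77289.
Overall E[X²] = 0.625·14.19 + 0.375·1.77289 = 9.53358.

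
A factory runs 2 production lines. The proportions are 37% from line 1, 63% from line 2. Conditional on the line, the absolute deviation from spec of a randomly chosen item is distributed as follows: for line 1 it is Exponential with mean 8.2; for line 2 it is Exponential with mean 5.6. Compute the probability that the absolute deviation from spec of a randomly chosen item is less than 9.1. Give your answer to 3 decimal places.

0.754

Conditional on each line, P(X < 9.1): 1: 0.670361; 2: 0.803088.
By total probability, P(X < 9.1) = 0.37·0.670361 + 0.63·0.803088 = 0.753979.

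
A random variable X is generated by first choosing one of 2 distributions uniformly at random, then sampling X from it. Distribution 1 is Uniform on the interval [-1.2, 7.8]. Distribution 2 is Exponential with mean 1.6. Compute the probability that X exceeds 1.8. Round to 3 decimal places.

0.496

Conditional on each component, P(X > 1.8): 1: 0.666667; 2: 0.324652.
By total probability, P(X > 1.8) = 0.5·0.666667 + 0.5·0.324652 = 0.49566.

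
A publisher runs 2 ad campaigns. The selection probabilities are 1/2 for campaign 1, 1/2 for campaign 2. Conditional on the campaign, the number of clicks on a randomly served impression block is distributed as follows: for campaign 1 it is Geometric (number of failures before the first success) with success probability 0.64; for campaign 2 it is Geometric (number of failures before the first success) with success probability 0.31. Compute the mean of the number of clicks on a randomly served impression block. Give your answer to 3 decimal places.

Component means — 1: 0.5625; 2: 2.22581.
E[X] = 0.5·0.5625 + 0.5·2.22581 = 1.39415.

1.394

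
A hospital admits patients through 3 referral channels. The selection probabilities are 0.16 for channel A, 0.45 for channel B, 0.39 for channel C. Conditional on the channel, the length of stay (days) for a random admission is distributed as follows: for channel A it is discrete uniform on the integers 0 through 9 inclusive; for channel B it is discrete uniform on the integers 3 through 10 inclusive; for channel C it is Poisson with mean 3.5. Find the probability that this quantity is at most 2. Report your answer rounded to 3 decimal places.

0.173

Conditional on each channel, P(X ≤ 2): A: 0.3; B: 0; C: 0.320847.
By total probability, P(X ≤ 2) = 0.16·0.3 + 0.45·0 + 0.39·0.320847 = 0.17313.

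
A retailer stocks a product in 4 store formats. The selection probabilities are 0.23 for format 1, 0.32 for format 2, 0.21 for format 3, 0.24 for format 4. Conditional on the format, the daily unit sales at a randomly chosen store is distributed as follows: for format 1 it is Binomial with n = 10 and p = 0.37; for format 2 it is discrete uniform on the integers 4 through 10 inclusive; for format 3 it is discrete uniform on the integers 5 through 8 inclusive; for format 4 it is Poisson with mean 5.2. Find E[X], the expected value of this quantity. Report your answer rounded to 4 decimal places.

5.7040

Component means — 1: 3.7; 2: 7; 3: 6.5; 4: 5.2.
E[X] = 0.23·3.7 + 0.32·7 + 0.21·6.5 + 0.24·5.2 = 5.704.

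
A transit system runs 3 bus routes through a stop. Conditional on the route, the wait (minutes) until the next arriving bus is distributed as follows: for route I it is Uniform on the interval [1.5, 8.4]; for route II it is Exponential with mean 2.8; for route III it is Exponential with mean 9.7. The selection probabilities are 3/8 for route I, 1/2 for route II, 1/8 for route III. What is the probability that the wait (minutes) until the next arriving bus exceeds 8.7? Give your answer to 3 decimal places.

Conditional on each route, P(X > 8.7): I: 0; II: 0.0447286; III: 0.407829.
By total probability, P(X > 8.7) = 0.375·0 + 0.5·0.0447286 + 0.125·0.407829 = 0.0733429.

0.073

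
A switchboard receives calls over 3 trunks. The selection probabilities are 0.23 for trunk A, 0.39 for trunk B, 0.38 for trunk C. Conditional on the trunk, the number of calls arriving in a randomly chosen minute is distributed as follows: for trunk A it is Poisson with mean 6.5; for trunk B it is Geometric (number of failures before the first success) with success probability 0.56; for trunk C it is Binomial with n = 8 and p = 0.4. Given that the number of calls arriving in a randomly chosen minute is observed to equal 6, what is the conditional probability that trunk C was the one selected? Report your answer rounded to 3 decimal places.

0.293

Likelihoods P(X=6 | ·): A: 0.157483; B: 0.00406354; C: 0.0412877.
Posterior ∝ prior × likelihood. Numerator for C: 0.38·0.0412877 = 0.0156893.
Normalizing constant: 0.23·0.157483 + 0.39·0.00406354 + 0.38·0.0412877 = 0.0534952.
P(C | observation) = 0.0156893 / 0.0534952 = 0.293285.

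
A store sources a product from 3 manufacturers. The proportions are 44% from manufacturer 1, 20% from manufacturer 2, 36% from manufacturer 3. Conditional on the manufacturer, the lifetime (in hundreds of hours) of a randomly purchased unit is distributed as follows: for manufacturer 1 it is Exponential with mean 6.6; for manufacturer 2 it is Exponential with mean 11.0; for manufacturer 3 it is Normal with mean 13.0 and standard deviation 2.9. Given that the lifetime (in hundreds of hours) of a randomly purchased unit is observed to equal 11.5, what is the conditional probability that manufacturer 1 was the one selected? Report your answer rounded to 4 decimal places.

0.1902

Likelihoods f(11.5 | ·): 1: 0.0265296; 2: 0.0319575; 3: 0.120342.
Posterior ∝ prior × likelihood. Numerator for 1: 0.44·0.0265296 = 0.011673.
Normalizing constant: 0.44·0.0265296 + 0.2·0.0319575 + 0.36·0.120342 = 0.0613876.
P(1 | observation) = 0.011673 / 0.0613876 = 0.190153.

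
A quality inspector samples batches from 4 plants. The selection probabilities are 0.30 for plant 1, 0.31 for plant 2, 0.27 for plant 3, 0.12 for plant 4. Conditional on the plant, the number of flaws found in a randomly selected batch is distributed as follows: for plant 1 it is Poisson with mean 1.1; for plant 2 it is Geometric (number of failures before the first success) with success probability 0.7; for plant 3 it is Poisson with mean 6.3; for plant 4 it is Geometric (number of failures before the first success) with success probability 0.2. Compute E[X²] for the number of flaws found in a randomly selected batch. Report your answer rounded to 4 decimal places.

For each component E[X²] = Var + (mean)², giving 1: 2.31; 2: 0.795918; 3: 45.99; 4: 36.
Overall E[X²] = 0.3·2.31 + 0.31·0.795918 + 0.27·45.99 + 0.12·36 = 17.677.

17.6770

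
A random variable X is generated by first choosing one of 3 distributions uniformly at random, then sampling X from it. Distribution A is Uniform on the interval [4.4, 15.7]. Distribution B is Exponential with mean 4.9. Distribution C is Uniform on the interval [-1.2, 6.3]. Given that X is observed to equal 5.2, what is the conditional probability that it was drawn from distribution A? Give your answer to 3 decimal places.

Likelihoods f(5.2 | ·): A: 0.0884956; B: 0.0706187; C: 0.133333.
Posterior ∝ prior × likelihood. Numerator for A: 0.333333·0.0884956 = 0.0294985.
Normalizing constant: 0.333333·0.0884956 + 0.333333·0.0706187 + 0.333333·0.133333 = 0.0974826.
P(A | observation) = 0.0294985 / 0.0974826 = 0.302603.

0.303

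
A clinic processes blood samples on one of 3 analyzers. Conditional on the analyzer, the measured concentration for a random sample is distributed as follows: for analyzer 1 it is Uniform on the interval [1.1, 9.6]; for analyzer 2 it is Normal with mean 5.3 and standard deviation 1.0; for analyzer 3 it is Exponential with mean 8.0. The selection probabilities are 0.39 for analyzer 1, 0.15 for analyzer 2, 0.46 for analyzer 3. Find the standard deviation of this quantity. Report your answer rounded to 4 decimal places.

Per component, 1: μ=5.35, E[X²]=34.6433; 2: μ=5.3, E[X²]=29.09; 3: μ=8, E[X²]=128.
E[X] = 0.39·5.35 + 0.15·5.3 + 0.46·8 = 6.5615.
E[X²] = 0.39·34.6433 + 0.15·29.09 + 0.46·128 = 76.7544.
Var(X) = E[X²] − (E[X])² = 76.7544 − 43.0533 = 33.7011.
SD(X) = √33.7011 = 5.80527.

5.8053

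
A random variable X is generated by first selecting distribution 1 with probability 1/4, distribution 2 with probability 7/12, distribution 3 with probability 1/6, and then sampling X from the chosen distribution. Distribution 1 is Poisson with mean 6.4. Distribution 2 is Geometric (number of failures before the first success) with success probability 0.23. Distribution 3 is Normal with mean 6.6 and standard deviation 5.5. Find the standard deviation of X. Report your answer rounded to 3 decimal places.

4.186

Per component, 1: μ=6.4, E[X²]=47.36; 2: μ=3.34783, E[X²]=25.7637; 3: μ=6.6, E[X²]=73.81.
E[X] = 0.25·6.4 + 0.583333·3.34783 + 0.166667·6.6 = 4.6529.
E[X²] = 0.25·47.36 + 0.583333·25.7637 + 0.166667·73.81 = 39.1705.
Var(X) = E[X²] − (E[X])² = 39.1705 − 21.6495 = 17.521.
SD(X) = √17.521 = 4.18581.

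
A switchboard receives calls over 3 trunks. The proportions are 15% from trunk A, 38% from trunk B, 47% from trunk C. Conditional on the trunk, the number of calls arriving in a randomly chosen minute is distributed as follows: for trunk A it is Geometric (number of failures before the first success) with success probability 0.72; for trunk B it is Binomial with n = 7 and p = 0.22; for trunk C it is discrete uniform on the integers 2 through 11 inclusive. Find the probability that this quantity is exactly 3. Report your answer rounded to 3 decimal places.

Conditional on each trunk, P(X = 3): A: 0.0158054; B: 0.137948; C: 0.1.
By total probability, P(X = 3) = 0.15·0.0158054 + 0.38·0.137948 + 0.47·0.1 = 0.101791.

0.102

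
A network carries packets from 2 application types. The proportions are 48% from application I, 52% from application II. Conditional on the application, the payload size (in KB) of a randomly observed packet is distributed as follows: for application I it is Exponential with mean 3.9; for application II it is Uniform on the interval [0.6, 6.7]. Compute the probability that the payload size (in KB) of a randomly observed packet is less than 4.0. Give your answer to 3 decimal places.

0.598

Conditional on each application, P(X < 4.0): I: 0.641433; II: 0.557377.
By total probability, P(X < 4.0) = 0.48·0.641433 + 0.52·0.557377 = 0.597724.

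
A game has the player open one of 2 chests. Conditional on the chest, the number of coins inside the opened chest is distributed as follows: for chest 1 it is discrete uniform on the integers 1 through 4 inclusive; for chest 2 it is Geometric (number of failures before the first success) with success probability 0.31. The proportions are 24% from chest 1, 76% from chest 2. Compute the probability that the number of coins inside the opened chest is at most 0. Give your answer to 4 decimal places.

0.2356

Conditional on each chest, P(X ≤ 0): 1: 0; 2: 0.31.
By total probability, P(X ≤ 0) = 0.24·0 + 0.76·0.31 = 0.2356.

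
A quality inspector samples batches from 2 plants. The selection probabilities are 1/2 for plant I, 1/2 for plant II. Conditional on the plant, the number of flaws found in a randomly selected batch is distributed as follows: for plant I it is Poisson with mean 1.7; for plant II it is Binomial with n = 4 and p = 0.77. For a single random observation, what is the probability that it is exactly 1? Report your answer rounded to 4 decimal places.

Conditional on each plant, P(X = 1): I: 0.310562; II: 0.0374744.
By total probability, P(X = 1) = 0.5·0.310562 + 0.5·0.0374744 = 0.174018.

0.1740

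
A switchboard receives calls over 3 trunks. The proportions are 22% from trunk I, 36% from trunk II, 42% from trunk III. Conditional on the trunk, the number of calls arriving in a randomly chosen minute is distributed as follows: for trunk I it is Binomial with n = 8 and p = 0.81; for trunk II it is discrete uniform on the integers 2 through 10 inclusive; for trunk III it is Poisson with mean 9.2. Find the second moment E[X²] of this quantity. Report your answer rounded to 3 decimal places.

For each component E[X²] = Var + (mean)², giving I: 43.2216; II: 42.6667; III: 93.84.
Overall E[X²] = 0.22·43.2216 + 0.36·42.6667 + 0.42·93.84 = 64.2816.

64.282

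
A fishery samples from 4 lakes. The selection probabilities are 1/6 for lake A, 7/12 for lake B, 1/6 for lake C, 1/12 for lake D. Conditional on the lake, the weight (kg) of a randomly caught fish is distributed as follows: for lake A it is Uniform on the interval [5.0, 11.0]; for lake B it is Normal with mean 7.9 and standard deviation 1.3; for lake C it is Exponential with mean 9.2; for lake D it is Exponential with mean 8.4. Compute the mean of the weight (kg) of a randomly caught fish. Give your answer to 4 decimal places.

Component means — A: 8; B: 7.9; C: 9.2; D: 8.4.
E[X] = 0.166667·8 + 0.583333·7.9 + 0.166667·9.2 + 0.0833333·8.4 = 8.175.

8.1750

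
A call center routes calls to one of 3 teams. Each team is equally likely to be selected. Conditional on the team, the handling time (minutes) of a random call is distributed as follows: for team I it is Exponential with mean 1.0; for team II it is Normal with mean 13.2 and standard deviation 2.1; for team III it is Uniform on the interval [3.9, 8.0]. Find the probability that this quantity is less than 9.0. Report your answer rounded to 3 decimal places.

Conditional on each team, P(X < 9.0): I: 0.999877; II: 0.0227501; III: 1.
By total probability, P(X < 9.0) = 0.333333·0.999877 + 0.333333·0.0227501 + 0.333333·1 = 0.674209.

0.674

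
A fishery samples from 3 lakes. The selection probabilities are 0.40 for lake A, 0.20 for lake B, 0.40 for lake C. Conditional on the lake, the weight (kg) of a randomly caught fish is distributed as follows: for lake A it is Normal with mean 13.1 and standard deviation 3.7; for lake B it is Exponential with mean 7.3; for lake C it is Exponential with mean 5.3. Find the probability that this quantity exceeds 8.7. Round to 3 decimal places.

0.491

Conditional on each lake, P(X > 8.7): A: 0.882817; B: 0.30368; C: 0.193687.
By total probability, P(X > 8.7) = 0.4·0.882817 + 0.2·0.30368 + 0.4·0.193687 = 0.491338.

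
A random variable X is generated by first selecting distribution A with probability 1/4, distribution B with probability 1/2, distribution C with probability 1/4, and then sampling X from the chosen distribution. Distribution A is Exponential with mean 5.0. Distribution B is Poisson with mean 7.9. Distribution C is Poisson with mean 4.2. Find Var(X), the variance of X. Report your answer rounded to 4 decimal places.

14.0525

Per component, A: μ=5, E[X²]=50; B: μ=7.9, E[X²]=70.31; C: μ=4.2, E[X²]=21.84.
E[X] = 0.25·5 + 0.5·7.9 + 0.25·4.2 = 6.25.
E[X²] = 0.25·50 + 0.5·70.31 + 0.25·21.84 = 53.115.
Var(X) = E[X²] − (E[X])² = 53.115 − 39.0625 = 14.0525.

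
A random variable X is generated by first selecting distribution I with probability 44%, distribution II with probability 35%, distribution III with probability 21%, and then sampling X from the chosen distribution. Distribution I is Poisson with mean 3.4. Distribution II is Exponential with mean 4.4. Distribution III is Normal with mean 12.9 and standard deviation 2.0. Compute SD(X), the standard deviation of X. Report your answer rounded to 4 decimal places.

Per component, I: μ=3.4, E[X²]=14.96; II: μ=4.4, E[X²]=38.72; III: μ=12.9, E[X²]=170.41.
E[X] = 0.44·3.4 + 0.35·4.4 + 0.21·12.9 = 5.745.
E[X²] = 0.44·14.96 + 0.35·38.72 + 0.21·170.41 = 55.9205.
Var(X) = E[X²] − (E[X])² = 55.9205 − 33.005 = 22.9155.
SD(X) = √22.9155 = 4.78701.

4.7870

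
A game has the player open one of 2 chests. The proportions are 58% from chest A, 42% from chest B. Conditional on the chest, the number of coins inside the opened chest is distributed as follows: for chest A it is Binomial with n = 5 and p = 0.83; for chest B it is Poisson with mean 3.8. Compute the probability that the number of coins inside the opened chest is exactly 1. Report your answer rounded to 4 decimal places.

Conditional on each chest, P(X = 1): A: 0.00346612; B: 0.0850089.
By total probability, P(X = 1) = 0.58·0.00346612 + 0.42·0.0850089 = 0.0377141.

0.0377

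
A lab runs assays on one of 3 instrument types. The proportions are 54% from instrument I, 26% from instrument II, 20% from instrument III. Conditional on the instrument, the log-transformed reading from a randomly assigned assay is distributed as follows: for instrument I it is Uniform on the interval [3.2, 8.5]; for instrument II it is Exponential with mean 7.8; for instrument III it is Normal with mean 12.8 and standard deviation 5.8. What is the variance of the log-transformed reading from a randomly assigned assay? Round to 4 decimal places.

30.8610

Per component, I: μ=5.85, E[X²]=36.5633; II: μ=7.8, E[X²]=121.68; III: μ=12.8, E[X²]=197.48.
E[X] = 0.54·5.85 + 0.26·7.8 + 0.2·12.8 = 7.747.
E[X²] = 0.54·36.5633 + 0.26·121.68 + 0.2·197.48 = 90.877.
Var(X) = E[X²] − (E[X])² = 90.877 − 60.016 = 30.861.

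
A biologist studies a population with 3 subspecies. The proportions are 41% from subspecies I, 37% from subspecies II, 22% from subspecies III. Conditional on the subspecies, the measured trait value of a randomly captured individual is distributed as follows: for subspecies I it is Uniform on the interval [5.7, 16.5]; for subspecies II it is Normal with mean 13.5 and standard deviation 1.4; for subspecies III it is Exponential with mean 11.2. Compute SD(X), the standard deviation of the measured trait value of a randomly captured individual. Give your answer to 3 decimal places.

Per component, I: μ=11.1, E[X²]=132.93; II: μ=13.5, E[X²]=184.21; III: μ=11.2, E[X²]=250.88.
E[X] = 0.41·11.1 + 0.37·13.5 + 0.22·11.2 = 12.01.
E[X²] = 0.41·132.93 + 0.37·184.21 + 0.22·250.88 = 177.853.
Var(X) = E[X²] − (E[X])² = 177.853 − 144.24 = 33.6125.
SD(X) = √33.6125 = 5.79763.

5.798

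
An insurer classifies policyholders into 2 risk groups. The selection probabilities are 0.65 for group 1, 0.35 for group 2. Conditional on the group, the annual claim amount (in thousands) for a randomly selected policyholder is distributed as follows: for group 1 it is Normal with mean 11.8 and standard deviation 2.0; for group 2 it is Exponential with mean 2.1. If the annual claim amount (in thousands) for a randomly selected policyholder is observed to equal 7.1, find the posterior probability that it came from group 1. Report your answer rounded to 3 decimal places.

Likelihoods f(7.1 | ·): 1: 0.0126091; 2: 0.0161976.
Posterior ∝ prior × likelihood. Numerator for 1: 0.65·0.0126091 = 0.00819592.
Normalizing constant: 0.65·0.0126091 + 0.35·0.0161976 = 0.0138651.
P(1 | observation) = 0.00819592 / 0.0138651 = 0.591119.

0.591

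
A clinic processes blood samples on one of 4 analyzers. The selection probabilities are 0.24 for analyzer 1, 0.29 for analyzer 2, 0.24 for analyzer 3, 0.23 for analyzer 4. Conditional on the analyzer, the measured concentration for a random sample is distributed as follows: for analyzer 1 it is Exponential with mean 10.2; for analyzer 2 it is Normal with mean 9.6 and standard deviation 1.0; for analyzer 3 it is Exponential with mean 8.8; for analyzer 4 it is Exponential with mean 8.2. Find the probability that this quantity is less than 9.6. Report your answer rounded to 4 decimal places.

0.6094

Conditional on each analyzer, P(X < 9.6): 1: 0.609831; 2: 0.5; 3: 0.664089; 4: 0.68986.
By total probability, P(X < 9.6) = 0.24·0.609831 + 0.29·0.5 + 0.24·0.664089 + 0.23·0.68986 = 0.609409.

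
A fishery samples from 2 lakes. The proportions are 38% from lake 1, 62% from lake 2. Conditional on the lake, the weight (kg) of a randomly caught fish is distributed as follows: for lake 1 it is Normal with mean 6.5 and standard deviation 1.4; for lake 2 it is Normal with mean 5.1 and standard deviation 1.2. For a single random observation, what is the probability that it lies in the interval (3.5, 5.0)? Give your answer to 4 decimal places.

Conditional on each lake, P(3.5 < X < 5.0): 1: 0.125926; 2: 0.375582.
By total probability, P(3.5 < X < 5.0) = 0.38·0.125926 + 0.62·0.375582 = 0.280713.

0.2807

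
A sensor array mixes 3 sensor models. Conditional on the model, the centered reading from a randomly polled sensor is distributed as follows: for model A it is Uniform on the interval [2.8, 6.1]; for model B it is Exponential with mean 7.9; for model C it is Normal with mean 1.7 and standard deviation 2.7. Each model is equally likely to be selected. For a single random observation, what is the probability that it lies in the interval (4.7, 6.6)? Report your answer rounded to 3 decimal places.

Conditional on each model, P(4.7 < X < 6.6): A: 0.424242; B: 0.117915; C: 0.0984841.
By total probability, P(4.7 < X < 6.6) = 0.333333·0.424242 + 0.333333·0.117915 + 0.333333·0.0984841 = 0.213547.

0.214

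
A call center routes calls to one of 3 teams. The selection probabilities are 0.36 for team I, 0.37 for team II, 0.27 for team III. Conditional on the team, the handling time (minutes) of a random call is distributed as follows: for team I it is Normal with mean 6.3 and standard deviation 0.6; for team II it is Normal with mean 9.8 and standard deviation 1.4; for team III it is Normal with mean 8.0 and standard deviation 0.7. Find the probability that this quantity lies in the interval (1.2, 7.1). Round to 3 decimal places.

0.364

Conditional on each team, P(1.2 < X < 7.1): I: 0.908789; II: 0.026892; III: 0.0992714.
By total probability, P(1.2 < X < 7.1) = 0.36·0.908789 + 0.37·0.026892 + 0.27·0.0992714 = 0.363917.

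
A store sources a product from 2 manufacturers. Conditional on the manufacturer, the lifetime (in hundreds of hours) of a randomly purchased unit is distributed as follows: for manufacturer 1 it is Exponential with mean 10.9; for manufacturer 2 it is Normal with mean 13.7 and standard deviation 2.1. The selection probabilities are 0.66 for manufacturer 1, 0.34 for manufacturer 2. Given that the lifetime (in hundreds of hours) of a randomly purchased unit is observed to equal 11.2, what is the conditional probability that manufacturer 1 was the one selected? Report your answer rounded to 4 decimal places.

Likelihoods f(11.2 | ·): 1: 0.0328342; 2: 0.0935282.
Posterior ∝ prior × likelihood. Numerator for 1: 0.66·0.0328342 = 0.0216705.
Normalizing constant: 0.66·0.0328342 + 0.34·0.0935282 = 0.0534701.
P(1 | observation) = 0.0216705 / 0.0534701 = 0.405283.

0.4053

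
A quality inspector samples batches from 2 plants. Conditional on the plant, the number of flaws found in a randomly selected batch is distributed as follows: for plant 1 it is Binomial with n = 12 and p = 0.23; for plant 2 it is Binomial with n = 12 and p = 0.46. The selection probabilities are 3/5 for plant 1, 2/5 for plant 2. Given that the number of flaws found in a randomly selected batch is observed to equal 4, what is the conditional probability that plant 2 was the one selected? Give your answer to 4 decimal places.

0.3843

Likelihoods P(X=4 | ·): 1: 0.171176; 2: 0.160246.
Posterior ∝ prior × likelihood. Numerator for 2: 0.4·0.160246 = 0.0640983.
Normalizing constant: 0.6·0.171176 + 0.4·0.160246 = 0.166804.
P(2 | observation) = 0.0640983 / 0.166804 = 0.384274.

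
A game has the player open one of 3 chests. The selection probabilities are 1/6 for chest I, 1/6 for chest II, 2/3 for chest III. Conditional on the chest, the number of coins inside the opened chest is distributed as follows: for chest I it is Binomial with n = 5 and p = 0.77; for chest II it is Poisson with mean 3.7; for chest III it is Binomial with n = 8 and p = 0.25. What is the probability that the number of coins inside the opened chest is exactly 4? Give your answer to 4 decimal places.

Conditional on each chest, P(X = 4): I: 0.40426; II: 0.193066; III: 0.0865173.
By total probability, P(X = 4) = 0.166667·0.40426 + 0.166667·0.193066 + 0.666667·0.0865173 = 0.157233.

0.1572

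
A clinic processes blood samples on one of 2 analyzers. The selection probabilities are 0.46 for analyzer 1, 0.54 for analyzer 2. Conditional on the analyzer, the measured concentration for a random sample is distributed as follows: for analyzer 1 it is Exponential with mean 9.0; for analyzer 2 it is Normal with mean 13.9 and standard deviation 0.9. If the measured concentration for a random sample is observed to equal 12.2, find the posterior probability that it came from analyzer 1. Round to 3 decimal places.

Likelihoods f(12.2 | ·): 1: 0.0286449; 2: 0.0744574.
Posterior ∝ prior × likelihood. Numerator for 1: 0.46·0.0286449 = 0.0131767.
Normalizing constant: 0.46·0.0286449 + 0.54·0.0744574 = 0.0533836.
P(1 | observation) = 0.0131767 / 0.0533836 = 0.246829.

0.247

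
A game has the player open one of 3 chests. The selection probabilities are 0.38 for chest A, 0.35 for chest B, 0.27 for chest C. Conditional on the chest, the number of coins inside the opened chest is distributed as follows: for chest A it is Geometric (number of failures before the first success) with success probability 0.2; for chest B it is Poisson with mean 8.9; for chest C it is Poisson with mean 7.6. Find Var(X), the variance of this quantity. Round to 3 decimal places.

17.450

Per component, A: μ=4, E[X²]=36; B: μ=8.9, E[X²]=88.11; C: μ=7.6, E[X²]=65.36.
E[X] = 0.38·4 + 0.35·8.9 + 0.27·7.6 = 6.687.
E[X²] = 0.38·36 + 0.35·88.11 + 0.27·65.36 = 62.1657.
Var(X) = E[X²] − (E[X])² = 62.1657 − 44.716 = 17.4497.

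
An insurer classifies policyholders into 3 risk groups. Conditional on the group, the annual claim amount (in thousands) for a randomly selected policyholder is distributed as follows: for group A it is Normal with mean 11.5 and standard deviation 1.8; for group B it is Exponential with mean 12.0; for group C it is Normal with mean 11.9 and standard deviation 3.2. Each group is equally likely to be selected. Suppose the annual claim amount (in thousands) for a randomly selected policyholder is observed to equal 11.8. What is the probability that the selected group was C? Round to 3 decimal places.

Likelihoods f(11.8 | ·): A: 0.218578; B: 0.0311718; C: 0.124609.
Posterior ∝ prior × likelihood. Numerator for C: 0.333333·0.124609 = 0.0415362.
Normalizing constant: 0.333333·0.218578 + 0.333333·0.0311718 + 0.333333·0.124609 = 0.124786.
P(C | observation) = 0.0415362 / 0.124786 = 0.332859.

0.333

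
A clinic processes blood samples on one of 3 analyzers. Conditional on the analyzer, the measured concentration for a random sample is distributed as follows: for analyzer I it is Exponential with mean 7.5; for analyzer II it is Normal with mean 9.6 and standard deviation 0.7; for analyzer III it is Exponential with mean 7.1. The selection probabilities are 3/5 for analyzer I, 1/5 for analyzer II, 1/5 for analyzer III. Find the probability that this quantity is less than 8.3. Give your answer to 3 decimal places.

0.546

Conditional on each analyzer, P(X < 8.3): I: 0.669341; II: 0.0316454; III: 0.689327.
By total probability, P(X < 8.3) = 0.6·0.669341 + 0.2·0.0316454 + 0.2·0.689327 = 0.545799.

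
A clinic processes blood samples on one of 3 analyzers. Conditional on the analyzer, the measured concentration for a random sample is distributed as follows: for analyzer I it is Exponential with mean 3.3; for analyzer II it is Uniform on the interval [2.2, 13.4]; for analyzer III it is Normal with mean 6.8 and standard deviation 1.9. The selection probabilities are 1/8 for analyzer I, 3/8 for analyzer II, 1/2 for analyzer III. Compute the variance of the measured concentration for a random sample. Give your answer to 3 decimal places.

8.989

Per component, I: μ=3.3, E[X²]=21.78; II: μ=7.8, E[X²]=71.2933; III: μ=6.8, E[X²]=49.85.
E[X] = 0.125·3.3 + 0.375·7.8 + 0.5·6.8 = 6.7375.
E[X²] = 0.125·21.78 + 0.375·71.2933 + 0.5·49.85 = 54.3825.
Var(X) = E[X²] − (E[X])² = 54.3825 − 45.3939 = 8.98859.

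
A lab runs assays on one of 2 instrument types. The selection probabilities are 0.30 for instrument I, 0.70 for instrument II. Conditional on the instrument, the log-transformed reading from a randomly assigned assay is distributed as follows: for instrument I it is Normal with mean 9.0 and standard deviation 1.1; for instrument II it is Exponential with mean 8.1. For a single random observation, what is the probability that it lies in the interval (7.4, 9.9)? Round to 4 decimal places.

0.2907

Conditional on each instrument, P(7.4 < X < 9.9): I: 0.720476; II: 0.106511.
By total probability, P(7.4 < X < 9.9) = 0.3·0.720476 + 0.7·0.106511 = 0.2907.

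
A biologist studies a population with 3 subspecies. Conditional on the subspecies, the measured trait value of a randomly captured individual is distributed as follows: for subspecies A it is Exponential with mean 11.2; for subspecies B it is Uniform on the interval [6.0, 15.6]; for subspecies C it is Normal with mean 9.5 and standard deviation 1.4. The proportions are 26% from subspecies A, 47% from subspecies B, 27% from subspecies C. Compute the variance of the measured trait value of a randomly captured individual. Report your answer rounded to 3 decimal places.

Per component, A: μ=11.2, E[X²]=250.88; B: μ=10.8, E[X²]=124.32; C: μ=9.5, E[X²]=92.21.
E[X] = 0.26·11.2 + 0.47·10.8 + 0.27·9.5 = 10.553.
E[X²] = 0.26·250.88 + 0.47·124.32 + 0.27·92.21 = 148.556.
Var(X) = E[X²] − (E[X])² = 148.556 − 111.366 = 37.1901.

37.190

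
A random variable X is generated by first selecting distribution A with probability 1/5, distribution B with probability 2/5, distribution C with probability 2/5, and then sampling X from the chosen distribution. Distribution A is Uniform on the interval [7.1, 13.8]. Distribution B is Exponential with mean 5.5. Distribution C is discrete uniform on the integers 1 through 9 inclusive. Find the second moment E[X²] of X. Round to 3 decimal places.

59.455

For each component E[X²] = Var + (mean)², giving A: 112.943; B: 60.5; C: 31.6667.
Overall E[X²] = 0.2·112.943 + 0.4·60.5 + 0.4·31.6667 = 59.4553.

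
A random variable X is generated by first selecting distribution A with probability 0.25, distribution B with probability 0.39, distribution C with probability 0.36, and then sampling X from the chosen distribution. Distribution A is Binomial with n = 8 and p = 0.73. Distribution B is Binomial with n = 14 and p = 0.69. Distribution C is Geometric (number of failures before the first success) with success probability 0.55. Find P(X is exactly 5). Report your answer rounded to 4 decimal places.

Conditional on each component, P(X = 5): A: 0.228504; B: 0.00827875; C: 0.010149.
By total probability, P(X = 5) = 0.25·0.228504 + 0.39·0.00827875 + 0.36·0.010149 = 0.0640083.

0.0640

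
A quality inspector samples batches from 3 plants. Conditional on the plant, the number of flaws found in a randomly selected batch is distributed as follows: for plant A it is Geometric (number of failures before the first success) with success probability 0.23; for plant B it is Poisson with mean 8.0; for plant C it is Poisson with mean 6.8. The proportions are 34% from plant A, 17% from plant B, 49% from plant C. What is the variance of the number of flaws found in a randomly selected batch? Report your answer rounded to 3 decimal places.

Per component, A: μ=3.34783, E[X²]=25.7637; B: μ=8, E[X²]=72; C: μ=6.8, E[X²]=53.04.
E[X] = 0.34·3.34783 + 0.17·8 + 0.49·6.8 = 5.83026.
E[X²] = 0.34·25.7637 + 0.17·72 + 0.49·53.04 = 46.9893.
Var(X) = E[X²] − (E[X])² = 46.9893 − 33.9919 = 12.9973.

12.997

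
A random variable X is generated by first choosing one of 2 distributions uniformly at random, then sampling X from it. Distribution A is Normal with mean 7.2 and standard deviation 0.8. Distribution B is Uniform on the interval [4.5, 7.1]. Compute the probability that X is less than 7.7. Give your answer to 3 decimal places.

Conditional on each component, P(X < 7.7): A: 0.734014; B: 1.
By total probability, P(X < 7.7) = 0.5·0.734014 + 0.5·1 = 0.867007.

0.867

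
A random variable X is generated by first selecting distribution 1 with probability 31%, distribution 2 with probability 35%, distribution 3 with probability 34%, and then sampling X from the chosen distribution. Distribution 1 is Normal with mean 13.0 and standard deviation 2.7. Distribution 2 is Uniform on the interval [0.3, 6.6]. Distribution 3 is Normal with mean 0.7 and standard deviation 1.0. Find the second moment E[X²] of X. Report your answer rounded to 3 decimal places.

For each component E[X²] = Var + (mean)², giving 1: 176.29; 2: 15.21; 3: 1.49.
Overall E[X²] = 0.31·176.29 + 0.35·15.21 + 0.34·1.49 = 60.48.

60.480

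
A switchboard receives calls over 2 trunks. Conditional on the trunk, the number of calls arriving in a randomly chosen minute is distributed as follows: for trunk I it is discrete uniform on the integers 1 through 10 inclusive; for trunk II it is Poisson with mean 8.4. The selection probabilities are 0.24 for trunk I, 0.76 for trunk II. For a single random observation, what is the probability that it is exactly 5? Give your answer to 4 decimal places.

0.0836

Conditional on each trunk, P(X = 5): I: 0.1; II: 0.0783685.
By total probability, P(X = 5) = 0.24·0.1 + 0.76·0.0783685 = 0.0835601.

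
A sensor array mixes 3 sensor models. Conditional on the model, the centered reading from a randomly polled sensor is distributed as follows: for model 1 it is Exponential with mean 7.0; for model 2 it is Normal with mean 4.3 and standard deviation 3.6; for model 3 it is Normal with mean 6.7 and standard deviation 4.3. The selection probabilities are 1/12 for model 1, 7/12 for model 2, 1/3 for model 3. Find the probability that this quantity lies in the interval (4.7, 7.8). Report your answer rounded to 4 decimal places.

0.2779

Conditional on each model, P(4.7 < X < 7.8): 1: 0.182828; 2: 0.290294; 3: 0.280029.
By total probability, P(4.7 < X < 7.8) = 0.0833333·0.182828 + 0.583333·0.290294 + 0.333333·0.280029 = 0.277917.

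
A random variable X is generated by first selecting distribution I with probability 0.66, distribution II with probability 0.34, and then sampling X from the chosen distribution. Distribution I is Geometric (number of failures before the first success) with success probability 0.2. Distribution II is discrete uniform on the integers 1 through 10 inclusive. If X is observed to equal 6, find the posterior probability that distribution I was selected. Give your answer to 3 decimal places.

Likelihoods P(X=6 | ·): I: 0.0524288; II: 0.1.
Posterior ∝ prior × likelihood. Numerator for I: 0.66·0.0524288 = 0.034603.
Normalizing constant: 0.66·0.0524288 + 0.34·0.1 = 0.068603.
P(I | observation) = 0.034603 / 0.068603 = 0.504395.

0.504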